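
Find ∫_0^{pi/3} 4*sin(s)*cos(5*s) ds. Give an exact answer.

-3/4

Use the identity sin(s)cos(5*s) = [sin(6*s) + sin(-4*s)]/2.
An antiderivative is F(s) = cos(4*s)/2 - cos(6*s)/3.
Then F(pi/3) - F(0) = (-7/12) - (1/6) = -3/4.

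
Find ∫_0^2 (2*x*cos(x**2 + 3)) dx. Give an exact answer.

Let u = x**2 + 3, so du = 2*x dx. When x = 0, u = 3; when x = 2, u = 7.
The integral becomes ∫ cos(u) du from 3 to 7, with antiderivative sin(u).
Back in x: F(x) = sin(x**2 + 3).
Then F(2) - F(0) = (sin(7)) - (sin(3)) = -sin(3) + sin(7).

-sin(3) + sin(7)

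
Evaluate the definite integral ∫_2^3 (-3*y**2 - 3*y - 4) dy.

By the power rule, an antiderivative is F(y) = -y**3 - 3*y**2/2 - 4*y.
Then F(3) - F(2) = (-105/2) - (-22) = -61/2.

-61/2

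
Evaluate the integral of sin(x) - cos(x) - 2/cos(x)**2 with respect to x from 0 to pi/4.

-sqrt(2) - 1

An antiderivative is F(x) = -sin(x) - cos(x) - 2*tan(x).
Then F(pi/4) - F(0) = (-2 - sqrt(2)) - (-1) = -sqrt(2) - 1.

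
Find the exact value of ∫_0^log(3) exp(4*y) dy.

20

Let u = exp(y), so du = exp(y) dy. When y = 0, u = 1; when y = log(3), u = 3.
The integral becomes ∫ u**3 du from 1 to 3, with antiderivative u**4/4.
Back in y: F(y) = exp(4*y)/4.
Then F(log(3)) - F(0) = (81/4) - (1/4) = 20.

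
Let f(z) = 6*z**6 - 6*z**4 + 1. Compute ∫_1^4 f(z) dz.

By the power rule, an antiderivative is F(z) = 6*z**7/7 - 6*z**5/5 + z.
Then F(4) - F(1) = (448652/35) - (23/35) = 448629/35.

448629/35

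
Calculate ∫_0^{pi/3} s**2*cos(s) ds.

Integrate by parts twice (u = s^2, dv = cos(s) ds).
An antiderivative is F(s) = s**2*sin(s) + 2*s*cos(s) - 2*sin(s).
Then F(pi/3) - F(0) = (-sqrt(3) + sqrt(3)*pi**2/18 + pi/3) - (0) = -sqrt(3) + sqrt(3)*pi**2/18 + pi/3.

-sqrt(3) + sqrt(3)*pi**2/18 + pi/3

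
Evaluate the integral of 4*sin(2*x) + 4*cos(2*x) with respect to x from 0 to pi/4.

An antiderivative is F(x) = 2*sin(2*x) - 2*cos(2*x).
Then F(pi/4) - F(0) = (2) - (-2) = 4.

4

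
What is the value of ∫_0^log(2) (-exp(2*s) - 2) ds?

-3/2 - log(4)

An antiderivative is F(s) = -exp(2*s)/2 - 2*s.
Then F(log(2)) - F(0) = (-2 - 2*log(2)) - (-1/2) = -3/2 - log(4).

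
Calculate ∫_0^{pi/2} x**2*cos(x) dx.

-2 + pi**2/4

Integrate by parts twice (u = x^2, dv = cos(x) dx).
An antiderivative is F(x) = x**2*sin(x) + 2*x*cos(x) - 2*sin(x).
Then F(pi/2) - F(0) = (-2 + pi**2/4) - (0) = -2 + pi**2/4.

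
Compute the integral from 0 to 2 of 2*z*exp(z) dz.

2 + 2*exp(2)

Integrate by parts once (u = z, dv = 2*exp(z) dz).
An antiderivative is F(z) = (2*z - 2)*exp(z).
Then F(2) - F(0) = (2*exp(2)) - (-2) = 2 + 2*exp(2).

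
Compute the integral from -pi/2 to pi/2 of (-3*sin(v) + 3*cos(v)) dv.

An antiderivative is F(v) = 3*sin(v) + 3*cos(v).
Then F(pi/2) - F(-pi/2) = (3) - (-3) = 6.

6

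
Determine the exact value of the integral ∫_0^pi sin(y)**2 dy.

Use the identity sin^2(y) = (1 - cos(2*y))/2.
An antiderivative is F(y) = y/2 - sin(2*y)/4.
Then F(pi) - F(0) = (pi/2) - (0) = pi/2.

pi/2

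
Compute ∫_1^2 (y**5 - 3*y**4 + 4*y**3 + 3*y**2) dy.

139/10

By the power rule, an antiderivative is F(y) = y**6/6 - 3*y**5/5 + y**4 + y**3.
Then F(2) - F(1) = (232/15) - (47/30) = 139/10.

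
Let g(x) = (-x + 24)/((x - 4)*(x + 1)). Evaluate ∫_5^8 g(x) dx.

Factor the denominator: x**2 - 3*x - 4 = (x + 1)(x - 4).
Partial fractions: (-x + 24)/((x - 4)*(x + 1)) = -5/(x + 1) + 4/(x - 4).
An antiderivative is F(x) = 4*log(x - 4) - 5*log(x + 1).
Then F(8) - F(5) = (-10*log(3) + 8*log(2)) - (-5*log(3) - 5*log(2)) = -5*log(3) + 13*log(2).

-5*log(3) + 13*log(2)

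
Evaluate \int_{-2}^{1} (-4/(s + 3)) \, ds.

An antiderivative is F(s) = -4*log(s + 3).
Then F(1) - F(-2) = (-8*log(2)) - (0) = -8*log(2).

-8*log(2)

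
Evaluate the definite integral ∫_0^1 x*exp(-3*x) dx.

Integrate by parts once (u = x, dv = exp(-3*x) dx).
An antiderivative is F(x) = (-3*x - 1)*exp(-3*x)/9.
Then F(1) - F(0) = (-4*exp(-3)/9) - (-1/9) = (-4 + exp(3))*exp(-3)/9.

(-4 + exp(3))*exp(-3)/9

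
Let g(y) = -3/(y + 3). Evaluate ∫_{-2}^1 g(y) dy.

-log(64)

An antiderivative is F(y) = -3*log(y + 3).
Then F(1) - F(-2) = (-log(64)) - (0) = -log(64).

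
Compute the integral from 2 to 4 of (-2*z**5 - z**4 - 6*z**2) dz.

-8272/5

By the power rule, an antiderivative is F(z) = -z**6/3 - z**5/5 - 2*z**3.
Then F(4) - F(2) = (-25472/15) - (-656/15) = -8272/5.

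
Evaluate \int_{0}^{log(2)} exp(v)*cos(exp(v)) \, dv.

Let u = exp(v), so du = exp(v) dv. When v = 0, u = 1; when v = log(2), u = 2.
The integral becomes ∫ cos(u) du from 1 to 2, with antiderivative sin(u).
Back in v: F(v) = sin(exp(v)).
Then F(log(2)) - F(0) = (sin(2)) - (sin(1)) = -sin(1) + sin(2).

-sin(1) + sin(2)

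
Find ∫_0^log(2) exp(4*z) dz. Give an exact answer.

15/4

Let u = exp(z), so du = exp(z) dz. When z = 0, u = 1; when z = log(2), u = 2.
The integral becomes ∫ u**3 du from 1 to 2, with antiderivative u**4/4.
Back in z: F(z) = exp(4*z)/4.
Then F(log(2)) - F(0) = (4) - (1/4) = 15/4.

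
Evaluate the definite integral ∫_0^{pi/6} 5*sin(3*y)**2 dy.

Use the identity sin^2(3*y) = (1 - cos(6*y))/2.
An antiderivative is F(y) = 5*y/2 - 5*sin(6*y)/12.
Then F(pi/6) - F(0) = (5*pi/12) - (0) = 5*pi/12.

5*pi/12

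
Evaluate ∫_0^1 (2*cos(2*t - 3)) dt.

Let u = 2*t - 3, so du = 2 dt. When t = 0, u = -3; when t = 1, u = -1.
The integral becomes ∫ cos(u) du from -3 to -1, with antiderivative sin(u).
Back in t: F(t) = sin(2*t - 3).
Then F(1) - F(0) = (-sin(1)) - (-sin(3)) = -sin(1) + sin(3).

-sin(1) + sin(3)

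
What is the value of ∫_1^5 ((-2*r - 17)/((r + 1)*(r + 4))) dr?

-3*log(5) + log(3)

Factor the denominator: r**2 + 5*r + 4 = (r + 4)(r + 1).
Partial fractions: (-2*r - 17)/((r + 1)*(r + 4)) = 3/(r + 4) - 5/(r + 1).
An antiderivative is F(r) = -5*log(r + 1) + 3*log(r + 4).
Then F(5) - F(1) = (log(3/32)) - (-5*log(2) + 3*log(5)) = -3*log(5) + log(3).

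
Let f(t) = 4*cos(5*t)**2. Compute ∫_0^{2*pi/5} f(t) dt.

Use the identity cos^2(5*t) = (1 + cos(10*t))/2.
An antiderivative is F(t) = 2*t + sin(10*t)/5.
Then F(2*pi/5) - F(0) = (4*pi/5) - (0) = 4*pi/5.

4*pi/5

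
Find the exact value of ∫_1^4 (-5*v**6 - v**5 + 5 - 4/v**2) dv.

By the power rule, an antiderivative is F(v) = -5*v**7/7 - v**6/6 + 5*v + 4/v.
Then F(4) - F(1) = (-259655/21) - (341/42) = -173217/14.

-173217/14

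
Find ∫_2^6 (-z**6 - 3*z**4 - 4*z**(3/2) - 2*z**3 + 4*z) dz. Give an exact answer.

By the power rule, an antiderivative is F(z) = -z**7/7 - 8*z**(5/2)/5 - 3*z**5/5 - z**4/2 + 2*z**2.
Then F(6) - F(2) = (-1583136/35 - 288*sqrt(6)/5) - (-1312/35 - 32*sqrt(2)/5) = -1581824/35 - 288*sqrt(6)/5 + 32*sqrt(2)/5.

-1581824/35 - 288*sqrt(6)/5 + 32*sqrt(2)/5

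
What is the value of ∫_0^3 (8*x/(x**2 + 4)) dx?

-8*log(2) + 4*log(13)

Let u = x**2 + 4, so du = 2*x dx. When x = 0, u = 4; when x = 3, u = 13.
The integral becomes 4·∫ 1/u du from 4 to 13, with antiderivative 4*log(u).
Back in x: F(x) = 4*log(x**2 + 4).
Then F(3) - F(0) = (4*log(13)) - (8*log(2)) = -8*log(2) + 4*log(13).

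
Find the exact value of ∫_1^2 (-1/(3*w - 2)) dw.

An antiderivative is F(w) = -log(3*w - 2)/3.
Then F(2) - F(1) = (-2*log(2)/3) - (0) = -2*log(2)/3.

-2*log(2)/3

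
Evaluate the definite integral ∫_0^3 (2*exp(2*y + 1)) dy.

Let u = 2*y + 1, so du = 2 dy. When y = 0, u = 1; when y = 3, u = 7.
The integral becomes ∫ exp(u) du from 1 to 7, with antiderivative exp(u).
Back in y: F(y) = exp(2*y + 1).
Then F(3) - F(0) = (exp(7)) - (exp(1)) = -exp(1) + exp(7).

-exp(1) + exp(7)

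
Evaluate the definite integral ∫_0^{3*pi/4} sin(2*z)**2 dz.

Use the identity sin^2(2*z) = (1 - cos(4*z))/2.
An antiderivative is F(z) = z/2 - sin(4*z)/8.
Then F(3*pi/4) - F(0) = (3*pi/8) - (0) = 3*pi/8.

3*pi/8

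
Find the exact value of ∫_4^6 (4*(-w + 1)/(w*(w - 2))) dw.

-log(9)

Factor the denominator: w**2 - 2*w = w(w - 2).
Partial fractions: 4*(-w + 1)/(w*(w - 2)) = -2/w - 2/(w - 2).
An antiderivative is F(w) = -2*log(w) - 2*log(w - 2).
Then F(6) - F(4) = (-6*log(2) - 2*log(3)) - (-log(64)) = -log(9).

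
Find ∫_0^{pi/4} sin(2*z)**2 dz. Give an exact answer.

Use the identity sin^2(2*z) = (1 - cos(4*z))/2.
An antiderivative is F(z) = z/2 - sin(4*z)/8.
Then F(pi/4) - F(0) = (pi/8) - (0) = pi/8.

pi/8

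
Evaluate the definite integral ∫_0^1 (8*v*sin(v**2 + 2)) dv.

4*cos(2) - 4*cos(3)

Let u = v**2 + 2, so du = 2*v dv. When v = 0, u = 2; when v = 1, u = 3.
The integral becomes 4·∫ sin(u) du from 2 to 3, with antiderivative -4*cos(u).
Back in v: F(v) = -4*cos(v**2 + 2).
Then F(1) - F(0) = (-4*cos(3)) - (-4*cos(2)) = 4*cos(2) - 4*cos(3).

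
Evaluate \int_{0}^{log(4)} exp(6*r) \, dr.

Let u = exp(r), so du = exp(r) dr. When r = 0, u = 1; when r = log(4), u = 4.
The integral becomes ∫ u**5 du from 1 to 4, with antiderivative u**6/6.
Back in r: F(r) = exp(6*r)/6.
Then F(log(4)) - F(0) = (2048/3) - (1/6) = 1365/2.

1365/2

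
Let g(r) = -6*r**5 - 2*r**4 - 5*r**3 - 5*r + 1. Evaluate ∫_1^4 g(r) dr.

By the power rule, an antiderivative is F(r) = -r**6 - 2*r**5/5 - 5*r**4/4 - 5*r**2/2 + r.
Then F(4) - F(1) = (-24308/5) - (-83/20) = -97149/20.

-97149/20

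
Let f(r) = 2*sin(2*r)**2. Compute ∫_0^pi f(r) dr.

pi

Use the identity sin^2(2*r) = (1 - cos(4*r))/2.
An antiderivative is F(r) = r - sin(4*r)/4.
Then F(pi) - F(0) = (pi) - (0) = pi.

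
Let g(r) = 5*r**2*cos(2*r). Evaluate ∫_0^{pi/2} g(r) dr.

-5*pi/4

Integrate by parts twice (u = r^2, dv = 5*cos(2*r) dr).
An antiderivative is F(r) = 5*r**2*sin(2*r)/2 + 5*r*cos(2*r)/2 - 5*sin(2*r)/4.
Then F(pi/2) - F(0) = (-5*pi/4) - (0) = -5*pi/4.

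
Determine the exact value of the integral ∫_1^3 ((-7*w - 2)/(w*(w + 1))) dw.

-5*log(2) - 2*log(3)

Factor the denominator: w**2 + w = (w + 1)w.
Partial fractions: (-7*w - 2)/(w*(w + 1)) = -5/(w + 1) - 2/w.
An antiderivative is F(w) = -2*log(w) - 5*log(w + 1).
Then F(3) - F(1) = (-10*log(2) - 2*log(3)) - (-log(32)) = -5*log(2) - 2*log(3).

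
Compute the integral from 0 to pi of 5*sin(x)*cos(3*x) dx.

Use the identity sin(x)cos(3*x) = [sin(4*x) + sin(-2*x)]/2.
An antiderivative is F(x) = 5*cos(2*x)/4 - 5*cos(4*x)/8.
Then F(pi) - F(0) = (5/8) - (5/8) = 0.

0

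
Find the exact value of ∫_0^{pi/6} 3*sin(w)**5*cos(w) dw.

Let u = sin(w), so du = cos(w) dw. When w = 0, u = 0; when w = pi/6, u = 1/2.
The integral becomes 3·∫ u**5 du from 0 to 1/2, with antiderivative u**6/2.
Back in w: F(w) = sin(w)**6/2.
Then F(pi/6) - F(0) = (1/128) - (0) = 1/128.

1/128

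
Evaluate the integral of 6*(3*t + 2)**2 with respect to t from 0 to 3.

Let u = 3*t + 2, so du = 3 dt. When t = 0, u = 2; when t = 3, u = 11.
The integral becomes 2·∫ u**2 du from 2 to 11, with antiderivative 2*u**3/3.
Back in t: F(t) = 2*(3*t + 2)**3/3.
Then F(3) - F(0) = (2662/3) - (16/3) = 882.

882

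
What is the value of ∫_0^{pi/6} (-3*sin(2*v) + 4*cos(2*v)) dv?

-3/4 + sqrt(3)

An antiderivative is F(v) = 2*sin(2*v) + 3*cos(2*v)/2.
Then F(pi/6) - F(0) = (3/4 + sqrt(3)) - (3/2) = -3/4 + sqrt(3).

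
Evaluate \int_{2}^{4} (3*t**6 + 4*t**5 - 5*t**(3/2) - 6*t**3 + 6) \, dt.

8*sqrt(2) + 64700/7

By the power rule, an antiderivative is F(t) = 3*t**7/7 + 2*t**6/3 - 2*t**(5/2) - 3*t**4/2 + 6*t.
Then F(4) - F(2) = (195896/21) - (1796/21 - 8*sqrt(2)) = 8*sqrt(2) + 64700/7.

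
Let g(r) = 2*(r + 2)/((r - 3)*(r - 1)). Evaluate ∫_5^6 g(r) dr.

Factor the denominator: r**2 - 4*r + 3 = (r - 1)(r - 3).
Partial fractions: 2*(r + 2)/((r - 3)*(r - 1)) = -3/(r - 1) + 5/(r - 3).
An antiderivative is F(r) = 5*log(r - 3) - 3*log(r - 1).
Then F(6) - F(5) = (-3*log(5) + 5*log(3)) - (-log(2)) = -3*log(5) + log(2) + 5*log(3).

-3*log(5) + log(2) + 5*log(3)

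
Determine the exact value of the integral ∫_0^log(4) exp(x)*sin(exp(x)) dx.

Let u = exp(x), so du = exp(x) dx. When x = 0, u = 1; when x = log(4), u = 4.
The integral becomes ∫ sin(u) du from 1 to 4, with antiderivative -cos(u).
Back in x: F(x) = -cos(exp(x)).
Then F(log(4)) - F(0) = (-cos(4)) - (-cos(1)) = cos(1) - cos(4).

cos(1) - cos(4)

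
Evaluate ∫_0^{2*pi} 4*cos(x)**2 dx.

Use the identity cos^2(x) = (1 + cos(2*x))/2.
An antiderivative is F(x) = 2*x + sin(2*x).
Then F(2*pi) - F(0) = (4*pi) - (0) = 4*pi.

4*pi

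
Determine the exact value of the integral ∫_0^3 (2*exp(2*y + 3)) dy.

Let u = 2*y + 3, so du = 2 dy. When y = 0, u = 3; when y = 3, u = 9.
The integral becomes ∫ exp(u) du from 3 to 9, with antiderivative exp(u).
Back in y: F(y) = exp(2*y + 3).
Then F(3) - F(0) = (exp(9)) - (exp(3)) = -exp(3) + exp(9).

-exp(3) + exp(9)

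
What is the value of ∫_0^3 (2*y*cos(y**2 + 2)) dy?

sin(11) - sin(2)

Let u = y**2 + 2, so du = 2*y dy. When y = 0, u = 2; when y = 3, u = 11.
The integral becomes ∫ cos(u) du from 2 to 11, with antiderivative sin(u).
Back in y: F(y) = sin(y**2 + 2).
Then F(3) - F(0) = (sin(11)) - (sin(2)) = sin(11) - sin(2).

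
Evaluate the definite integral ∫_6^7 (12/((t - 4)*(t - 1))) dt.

-8*log(2) + 4*log(5)

Factor the denominator: t**2 - 5*t + 4 = (t - 1)(t - 4).
Partial fractions: 12/((t - 4)*(t - 1)) = -4/(t - 1) + 4/(t - 4).
An antiderivative is F(t) = 4*log(t - 4) - 4*log(t - 1).
Then F(7) - F(6) = (-log(16)) - (-4*log(5) + 4*log(2)) = -8*log(2) + 4*log(5).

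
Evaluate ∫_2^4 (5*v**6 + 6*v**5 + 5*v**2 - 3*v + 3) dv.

330220/21

By the power rule, an antiderivative is F(v) = 5*v**7/7 + v**6 + 5*v**3/3 - 3*v**2/2 + 3*v.
Then F(4) - F(2) = (333764/21) - (3544/21) = 330220/21.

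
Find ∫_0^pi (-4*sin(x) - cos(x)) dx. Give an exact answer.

-8

An antiderivative is F(x) = -sin(x) + 4*cos(x).
Then F(pi) - F(0) = (-4) - (4) = -8.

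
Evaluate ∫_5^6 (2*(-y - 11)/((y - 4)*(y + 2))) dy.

Factor the denominator: y**2 - 2*y - 8 = (y + 2)(y - 4).
Partial fractions: 2*(-y - 11)/((y - 4)*(y + 2)) = 3/(y + 2) - 5/(y - 4).
An antiderivative is F(y) = -5*log(y - 4) + 3*log(y + 2).
Then F(6) - F(5) = (log(16)) - (3*log(7)) = -3*log(7) + 4*log(2).

-3*log(7) + 4*log(2)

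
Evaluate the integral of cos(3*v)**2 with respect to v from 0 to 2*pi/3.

Use the identity cos^2(3*v) = (1 + cos(6*v))/2.
An antiderivative is F(v) = v/2 + sin(6*v)/12.
Then F(2*pi/3) - F(0) = (pi/3) - (0) = pi/3.

pi/3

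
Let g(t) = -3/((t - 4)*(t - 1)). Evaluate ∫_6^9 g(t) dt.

Factor the denominator: t**2 - 5*t + 4 = (t - 1)(t - 4).
Partial fractions: -3/((t - 4)*(t - 1)) = 1/(t - 1) - 1/(t - 4).
An antiderivative is F(t) = -log(t - 4) + log(t - 1).
Then F(9) - F(6) = (log(8/5)) - (log(5/2)) = log(16/25).

log(16/25)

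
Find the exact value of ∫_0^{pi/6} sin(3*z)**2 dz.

pi/12

Use the identity sin^2(3*z) = (1 - cos(6*z))/2.
An antiderivative is F(z) = z/2 - sin(6*z)/12.
Then F(pi/6) - F(0) = (pi/12) - (0) = pi/12.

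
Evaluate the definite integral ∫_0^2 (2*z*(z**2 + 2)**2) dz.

208/3

Let u = z**2 + 2, so du = 2*z dz. When z = 0, u = 2; when z = 2, u = 6.
The integral becomes ∫ u**2 du from 2 to 6, with antiderivative u**3/3.
Back in z: F(z) = (z**2 + 2)**3/3.
Then F(2) - F(0) = (72) - (8/3) = 208/3.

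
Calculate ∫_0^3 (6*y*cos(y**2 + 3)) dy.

Let u = y**2 + 3, so du = 2*y dy. When y = 0, u = 3; when y = 3, u = 12.
The integral becomes 3·∫ cos(u) du from 3 to 12, with antiderivative 3*sin(u).
Back in y: F(y) = 3*sin(y**2 + 3).
Then F(3) - F(0) = (3*sin(12)) - (3*sin(3)) = 3*sin(12) - 3*sin(3).

3*sin(12) - 3*sin(3)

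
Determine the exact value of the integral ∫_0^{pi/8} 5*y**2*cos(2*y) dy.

5*sqrt(2)*(-32 + pi**2 + 8*pi)/256

Integrate by parts twice (u = y^2, dv = 5*cos(2*y) dy).
An antiderivative is F(y) = 5*y**2*sin(2*y)/2 + 5*y*cos(2*y)/2 - 5*sin(2*y)/4.
Then F(pi/8) - F(0) = (5*sqrt(2)*(-32 + pi**2 + 8*pi)/256) - (0) = 5*sqrt(2)*(-32 + pi**2 + 8*pi)/256.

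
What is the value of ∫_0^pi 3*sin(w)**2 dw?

3*pi/2

Use the identity sin^2(w) = (1 - cos(2*w))/2.
An antiderivative is F(w) = 3*w/2 - 3*sin(2*w)/4.
Then F(pi) - F(0) = (3*pi/2) - (0) = 3*pi/2.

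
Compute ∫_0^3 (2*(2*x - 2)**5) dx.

672

Let u = 2*x - 2, so du = 2 dx. When x = 0, u = -2; when x = 3, u = 4.
The integral becomes ∫ u**5 du from -2 to 4, with antiderivative u**6/6.
Back in x: F(x) = (2*x - 2)**6/6.
Then F(3) - F(0) = (2048/3) - (32/3) = 672.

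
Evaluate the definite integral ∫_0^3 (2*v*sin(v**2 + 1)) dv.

cos(1) - cos(10)

Let u = v**2 + 1, so du = 2*v dv. When v = 0, u = 1; when v = 3, u = 10.
The integral becomes ∫ sin(u) du from 1 to 10, with antiderivative -cos(u).
Back in v: F(v) = -cos(v**2 + 1).
Then F(3) - F(0) = (-cos(10)) - (-cos(1)) = cos(1) - cos(10).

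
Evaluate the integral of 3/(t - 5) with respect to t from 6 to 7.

log(8)

An antiderivative is F(t) = 3*log(t - 5).
Then F(7) - F(6) = (log(8)) - (0) = log(8).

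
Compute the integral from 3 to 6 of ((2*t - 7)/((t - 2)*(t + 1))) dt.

-8*log(2) + 3*log(7)

Factor the denominator: t**2 - t - 2 = (t + 1)(t - 2).
Partial fractions: (2*t - 7)/((t - 2)*(t + 1)) = 3/(t + 1) - 1/(t - 2).
An antiderivative is F(t) = -log(t - 2) + 3*log(t + 1).
Then F(6) - F(3) = (-2*log(2) + 3*log(7)) - (log(64)) = -8*log(2) + 3*log(7).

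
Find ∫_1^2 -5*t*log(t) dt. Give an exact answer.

Integrate by parts once (u = ln t, dv = -5*t dt).
An antiderivative is F(t) = -5*t**2*(2*log(t) - 1)/4.
Then F(2) - F(1) = (5 - 10*log(2)) - (5/4) = 15/4 - 10*log(2).

15/4 - 10*log(2)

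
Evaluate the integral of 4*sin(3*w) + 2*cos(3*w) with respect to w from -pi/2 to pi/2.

An antiderivative is F(w) = 2*sin(3*w)/3 - 4*cos(3*w)/3.
Then F(pi/2) - F(-pi/2) = (-2/3) - (2/3) = -4/3.

-4/3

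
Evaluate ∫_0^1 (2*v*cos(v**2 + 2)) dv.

-sin(2) + sin(3)

Let u = v**2 + 2, so du = 2*v dv. When v = 0, u = 2; when v = 1, u = 3.
The integral becomes ∫ cos(u) du from 2 to 3, with antiderivative sin(u).
Back in v: F(v) = sin(v**2 + 2).
Then F(1) - F(0) = (sin(3)) - (sin(2)) = -sin(2) + sin(3).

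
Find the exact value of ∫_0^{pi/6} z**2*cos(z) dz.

Integrate by parts twice (u = z^2, dv = cos(z) dz).
An antiderivative is F(z) = z**2*sin(z) + 2*z*cos(z) - 2*sin(z).
Then F(pi/6) - F(0) = (-1 + pi**2/72 + sqrt(3)*pi/6) - (0) = -1 + pi**2/72 + sqrt(3)*pi/6.

-1 + pi**2/72 + sqrt(3)*pi/6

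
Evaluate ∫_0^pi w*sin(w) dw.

pi

Integrate by parts once (u = w, dv = sin(w) dw).
An antiderivative is F(w) = -w*cos(w) + sin(w).
Then F(pi) - F(0) = (pi) - (0) = pi.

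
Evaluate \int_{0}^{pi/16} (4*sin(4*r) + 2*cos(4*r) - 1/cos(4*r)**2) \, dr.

3/4 - sqrt(2)/4

An antiderivative is F(r) = sin(4*r)/2 - cos(4*r) - tan(4*r)/4.
Then F(pi/16) - F(0) = (-sqrt(2)/4 - 1/4) - (-1) = 3/4 - sqrt(2)/4.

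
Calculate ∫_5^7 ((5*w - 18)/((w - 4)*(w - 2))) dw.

-3*log(3) + 4*log(5)

Factor the denominator: w**2 - 6*w + 8 = (w - 2)(w - 4).
Partial fractions: (5*w - 18)/((w - 4)*(w - 2)) = 4/(w - 2) + 1/(w - 4).
An antiderivative is F(w) = log(w - 4) + 4*log(w - 2).
Then F(7) - F(5) = (log(3) + 4*log(5)) - (log(81)) = -3*log(3) + 4*log(5).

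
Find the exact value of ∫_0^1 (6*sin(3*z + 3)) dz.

2*cos(3) - 2*cos(6)

Let u = 3*z + 3, so du = 3 dz. When z = 0, u = 3; when z = 1, u = 6.
The integral becomes 2·∫ sin(u) du from 3 to 6, with antiderivative -2*cos(u).
Back in z: F(z) = -2*cos(3*z + 3).
Then F(1) - F(0) = (-2*cos(6)) - (-2*cos(3)) = 2*cos(3) - 2*cos(6).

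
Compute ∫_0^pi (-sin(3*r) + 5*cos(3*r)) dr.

An antiderivative is F(r) = 5*sin(3*r)/3 + cos(3*r)/3.
Then F(pi) - F(0) = (-1/3) - (1/3) = -2/3.

-2/3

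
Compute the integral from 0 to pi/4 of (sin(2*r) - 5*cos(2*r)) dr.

An antiderivative is F(r) = -5*sin(2*r)/2 - cos(2*r)/2.
Then F(pi/4) - F(0) = (-5/2) - (-1/2) = -2.

-2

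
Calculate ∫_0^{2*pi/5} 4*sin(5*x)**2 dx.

Use the identity sin^2(5*x) = (1 - cos(10*x))/2.
An antiderivative is F(x) = 2*x - sin(10*x)/5.
Then F(2*pi/5) - F(0) = (4*pi/5) - (0) = 4*pi/5.

4*pi/5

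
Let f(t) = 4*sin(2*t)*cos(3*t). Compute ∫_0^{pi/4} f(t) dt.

Use the identity sin(2*t)cos(3*t) = [sin(5*t) + sin(-t)]/2.
An antiderivative is F(t) = 2*cos(t) - 2*cos(5*t)/5.
Then F(pi/4) - F(0) = (6*sqrt(2)/5) - (8/5) = -8/5 + 6*sqrt(2)/5.

-8/5 + 6*sqrt(2)/5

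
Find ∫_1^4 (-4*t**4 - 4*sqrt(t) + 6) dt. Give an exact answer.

-12286/15

By the power rule, an antiderivative is F(t) = -4*t**5/5 - 8*t**(3/2)/3 + 6*t.
Then F(4) - F(1) = (-12248/15) - (38/15) = -12286/15.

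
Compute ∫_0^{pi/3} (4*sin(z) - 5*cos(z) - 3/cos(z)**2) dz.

An antiderivative is F(z) = -5*sin(z) - 4*cos(z) - 3*tan(z).
Then F(pi/3) - F(0) = (-11*sqrt(3)/2 - 2) - (-4) = 2 - 11*sqrt(3)/2.

2 - 11*sqrt(3)/2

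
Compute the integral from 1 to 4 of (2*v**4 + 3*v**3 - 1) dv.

11949/20

By the power rule, an antiderivative is F(v) = 2*v**5/5 + 3*v**4/4 - v.
Then F(4) - F(1) = (2988/5) - (3/20) = 11949/20.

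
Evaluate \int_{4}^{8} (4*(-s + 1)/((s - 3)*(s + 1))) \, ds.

-log(81)

Factor the denominator: s**2 - 2*s - 3 = (s + 1)(s - 3).
Partial fractions: 4*(-s + 1)/((s - 3)*(s + 1)) = -2/(s + 1) - 2/(s - 3).
An antiderivative is F(s) = -2*log(s - 3) - 2*log(s + 1).
Then F(8) - F(4) = (-4*log(3) - 2*log(5)) - (-log(25)) = -log(81).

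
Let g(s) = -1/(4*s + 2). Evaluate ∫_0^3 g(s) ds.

-log(14)/4 + log(2)/4

An antiderivative is F(s) = -log(4*s + 2)/4.
Then F(3) - F(0) = (-log(14)/4) - (-log(2)/4) = -log(14)/4 + log(2)/4.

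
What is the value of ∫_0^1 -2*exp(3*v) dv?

An antiderivative is F(v) = -2*exp(3*v)/3.
Then F(1) - F(0) = (-2*exp(3)/3) - (-2/3) = 2/3 - 2*exp(3)/3.

2/3 - 2*exp(3)/3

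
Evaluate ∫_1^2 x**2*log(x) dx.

Integrate by parts once (u = ln x, dv = x**2 dx).
An antiderivative is F(x) = x**3*(3*log(x) - 1)/9.
Then F(2) - F(1) = (-8/9 + 8*log(2)/3) - (-1/9) = -7/9 + 8*log(2)/3.

-7/9 + 8*log(2)/3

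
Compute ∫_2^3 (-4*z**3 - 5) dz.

By the power rule, an antiderivative is F(z) = -z**4 - 5*z.
Then F(3) - F(2) = (-96) - (-26) = -70.

-70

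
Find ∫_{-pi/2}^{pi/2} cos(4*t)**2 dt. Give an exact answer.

pi/2

Use the identity cos^2(4*t) = (1 + cos(8*t))/2.
An antiderivative is F(t) = t/2 + sin(8*t)/16.
Then F(pi/2) - F(-pi/2) = (pi/4) - (-pi/4) = pi/2.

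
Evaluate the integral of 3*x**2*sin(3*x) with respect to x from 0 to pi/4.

Integrate by parts twice (u = x^2, dv = 3*sin(3*x) dx).
An antiderivative is F(x) = -x**2*cos(3*x) + 2*x*sin(3*x)/3 + 2*cos(3*x)/9.
Then F(pi/4) - F(0) = (sqrt(2)*(-32 + 24*pi + 9*pi**2)/288) - (2/9) = -2/9 - sqrt(2)/9 + sqrt(2)*pi/12 + sqrt(2)*pi**2/32.

-2/9 - sqrt(2)/9 + sqrt(2)*pi/12 + sqrt(2)*pi**2/32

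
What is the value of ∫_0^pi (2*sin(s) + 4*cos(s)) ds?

4

An antiderivative is F(s) = 4*sin(s) - 2*cos(s).
Then F(pi) - F(0) = (2) - (-2) = 4.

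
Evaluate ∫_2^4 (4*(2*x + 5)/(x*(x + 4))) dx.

-3*log(3) + 11*log(2)

Factor the denominator: x**2 + 4*x = (x + 4)x.
Partial fractions: 4*(2*x + 5)/(x*(x + 4)) = 3/(x + 4) + 5/x.
An antiderivative is F(x) = 5*log(x) + 3*log(x + 4).
Then F(4) - F(2) = (19*log(2)) - (3*log(3) + 8*log(2)) = -3*log(3) + 11*log(2).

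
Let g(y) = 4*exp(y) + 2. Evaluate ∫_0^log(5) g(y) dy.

2*log(5) + 16

An antiderivative is F(y) = 2*y + 4*exp(y).
Then F(log(5)) - F(0) = (2*log(5) + 20) - (4) = 2*log(5) + 16.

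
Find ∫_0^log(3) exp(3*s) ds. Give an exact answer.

Let u = exp(s), so du = exp(s) ds. When s = 0, u = 1; when s = log(3), u = 3.
The integral becomes ∫ u**2 du from 1 to 3, with antiderivative u**3/3.
Back in s: F(s) = exp(3*s)/3.
Then F(log(3)) - F(0) = (9) - (1/3) = 26/3.

26/3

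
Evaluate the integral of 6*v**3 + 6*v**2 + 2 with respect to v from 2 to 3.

By the power rule, an antiderivative is F(v) = 3*v**4/2 + 2*v**3 + 2*v.
Then F(3) - F(2) = (363/2) - (44) = 275/2.

275/2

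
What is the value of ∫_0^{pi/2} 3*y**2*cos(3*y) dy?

Integrate by parts twice (u = y^2, dv = 3*cos(3*y) dy).
An antiderivative is F(y) = y**2*sin(3*y) + 2*y*cos(3*y)/3 - 2*sin(3*y)/9.
Then F(pi/2) - F(0) = (2/9 - pi**2/4) - (0) = 2/9 - pi**2/4.

2/9 - pi**2/4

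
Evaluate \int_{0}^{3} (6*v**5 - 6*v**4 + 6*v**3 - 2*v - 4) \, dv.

By the power rule, an antiderivative is F(v) = v**6 - 6*v**5/5 + 3*v**4/2 - v**2 - 4*v.
Then F(3) - F(0) = (5379/10) - (0) = 5379/10.

5379/10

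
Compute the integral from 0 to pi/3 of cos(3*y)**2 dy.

pi/6

Use the identity cos^2(3*y) = (1 + cos(6*y))/2.
An antiderivative is F(y) = y/2 + sin(6*y)/12.
Then F(pi/3) - F(0) = (pi/6) - (0) = pi/6.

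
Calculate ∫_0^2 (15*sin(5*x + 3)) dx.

Let u = 5*x + 3, so du = 5 dx. When x = 0, u = 3; when x = 2, u = 13.
The integral becomes 3·∫ sin(u) du from 3 to 13, with antiderivative -3*cos(u).
Back in x: F(x) = -3*cos(5*x + 3).
Then F(2) - F(0) = (-3*cos(13)) - (-3*cos(3)) = 3*cos(3) - 3*cos(13).

3*cos(3) - 3*cos(13)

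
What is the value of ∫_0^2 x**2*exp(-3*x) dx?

2/27 - 50*exp(-6)/27

Integrate by parts twice (u = x^2, dv = exp(-3*x) dx).
An antiderivative is F(x) = (-9*x**2 - 6*x - 2)*exp(-3*x)/27.
Then F(2) - F(0) = (-50*exp(-6)/27) - (-2/27) = 2/27 - 50*exp(-6)/27.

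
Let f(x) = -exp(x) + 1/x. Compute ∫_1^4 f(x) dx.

An antiderivative is F(x) = -exp(x) + log(x).
Then F(4) - F(1) = (-exp(4) + log(4)) - (-exp(1)) = -exp(4) + log(4) + exp(1).

-exp(4) + log(4) + exp(1)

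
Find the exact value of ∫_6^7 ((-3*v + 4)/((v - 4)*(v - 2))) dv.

log(20/81)

Factor the denominator: v**2 - 6*v + 8 = (v - 2)(v - 4).
Partial fractions: (-3*v + 4)/((v - 4)*(v - 2)) = 1/(v - 2) - 4/(v - 4).
An antiderivative is F(v) = -4*log(v - 4) + log(v - 2).
Then F(7) - F(6) = (log(5/81)) - (-log(4)) = log(20/81).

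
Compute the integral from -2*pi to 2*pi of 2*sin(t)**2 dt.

4*pi

Use the identity sin^2(t) = (1 - cos(2*t))/2.
An antiderivative is F(t) = t - sin(2*t)/2.
Then F(2*pi) - F(-2*pi) = (2*pi) - (-2*pi) = 4*pi.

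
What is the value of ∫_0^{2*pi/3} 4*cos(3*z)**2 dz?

4*pi/3

Use the identity cos^2(3*z) = (1 + cos(6*z))/2.
An antiderivative is F(z) = 2*z + sin(6*z)/3.
Then F(2*pi/3) - F(0) = (4*pi/3) - (0) = 4*pi/3.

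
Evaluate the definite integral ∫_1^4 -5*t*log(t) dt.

Integrate by parts once (u = ln t, dv = -5*t dt).
An antiderivative is F(t) = -5*t**2*(2*log(t) - 1)/4.
Then F(4) - F(1) = (20 - 80*log(2)) - (5/4) = 75/4 - 80*log(2).

75/4 - 80*log(2)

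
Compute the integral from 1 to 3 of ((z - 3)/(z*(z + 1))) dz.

Factor the denominator: z**2 + z = (z + 1)z.
Partial fractions: (z - 3)/(z*(z + 1)) = 4/(z + 1) - 3/z.
An antiderivative is F(z) = -3*log(z) + 4*log(z + 1).
Then F(3) - F(1) = (-3*log(3) + 8*log(2)) - (log(16)) = log(16/27).

log(16/27)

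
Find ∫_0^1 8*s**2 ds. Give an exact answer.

Let u = 2*s, so du = 2 ds. When s = 0, u = 0; when s = 1, u = 2.
The integral becomes ∫ u**2 du from 0 to 2, with antiderivative u**3/3.
Back in s: F(s) = 8*s**3/3.
Then F(1) - F(0) = (8/3) - (0) = 8/3.

8/3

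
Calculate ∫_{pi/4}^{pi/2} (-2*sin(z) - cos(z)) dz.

An antiderivative is F(z) = -sin(z) + 2*cos(z).
Then F(pi/2) - F(pi/4) = (-1) - (sqrt(2)/2) = -1 - sqrt(2)/2.

-1 - sqrt(2)/2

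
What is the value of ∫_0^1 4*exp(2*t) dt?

An antiderivative is F(t) = 2*exp(2*t).
Then F(1) - F(0) = (2*exp(2)) - (2) = -2 + 2*exp(2).

-2 + 2*exp(2)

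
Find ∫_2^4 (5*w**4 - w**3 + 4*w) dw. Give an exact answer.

By the power rule, an antiderivative is F(w) = w**5 - w**4/4 + 2*w**2.
Then F(4) - F(2) = (992) - (36) = 956.

956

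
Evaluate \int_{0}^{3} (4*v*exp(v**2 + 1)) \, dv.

-2*exp(1)*(1 - exp(9))

Let u = v**2 + 1, so du = 2*v dv. When v = 0, u = 1; when v = 3, u = 10.
The integral becomes 2·∫ exp(u) du from 1 to 10, with antiderivative 2*exp(u).
Back in v: F(v) = 2*exp(v**2 + 1).
Then F(3) - F(0) = (2*exp(10)) - (2*exp(1)) = -2*exp(1)*(1 - exp(9)).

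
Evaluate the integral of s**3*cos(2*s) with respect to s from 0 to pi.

3*pi**2/4

Integrate by parts 3 times (u = s^3, dv = cos(2*s) ds).
An antiderivative is F(s) = s**3*sin(2*s)/2 + 3*s**2*cos(2*s)/4 - 3*s*sin(2*s)/4 - 3*cos(2*s)/8.
Then F(pi) - F(0) = (-3/8 + 3*pi**2/4) - (-3/8) = 3*pi**2/4.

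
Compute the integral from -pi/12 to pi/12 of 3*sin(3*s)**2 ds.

-1/2 + pi/4

Use the identity sin^2(3*s) = (1 - cos(6*s))/2.
An antiderivative is F(s) = 3*s/2 - sin(6*s)/4.
Then F(pi/12) - F(-pi/12) = (-1/4 + pi/8) - (1/4 - pi/8) = -1/2 + pi/4.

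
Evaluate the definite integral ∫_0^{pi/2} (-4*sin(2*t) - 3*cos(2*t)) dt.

-4

An antiderivative is F(t) = -3*sin(2*t)/2 + 2*cos(2*t).
Then F(pi/2) - F(0) = (-2) - (2) = -4.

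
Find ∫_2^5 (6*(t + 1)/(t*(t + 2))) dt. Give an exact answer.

Factor the denominator: t**2 + 2*t = (t + 2)t.
Partial fractions: 6*(t + 1)/(t*(t + 2)) = 3/(t + 2) + 3/t.
An antiderivative is F(t) = 3*log(t) + 3*log(t + 2).
Then F(5) - F(2) = (3*log(5) + 3*log(7)) - (9*log(2)) = -9*log(2) + 3*log(5) + 3*log(7).

-9*log(2) + 3*log(5) + 3*log(7)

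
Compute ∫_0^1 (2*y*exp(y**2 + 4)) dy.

Let u = y**2 + 4, so du = 2*y dy. When y = 0, u = 4; when y = 1, u = 5.
The integral becomes ∫ exp(u) du from 4 to 5, with antiderivative exp(u).
Back in y: F(y) = exp(y**2 + 4).
Then F(1) - F(0) = (exp(5)) - (exp(4)) = -exp(4) + exp(5).

-exp(4) + exp(5)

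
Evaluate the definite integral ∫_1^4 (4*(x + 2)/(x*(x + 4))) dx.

Factor the denominator: x**2 + 4*x = (x + 4)x.
Partial fractions: 4*(x + 2)/(x*(x + 4)) = 2/(x + 4) + 2/x.
An antiderivative is F(x) = 2*log(x) + 2*log(x + 4).
Then F(4) - F(1) = (10*log(2)) - (log(25)) = -2*log(5) + 10*log(2).

-2*log(5) + 10*log(2)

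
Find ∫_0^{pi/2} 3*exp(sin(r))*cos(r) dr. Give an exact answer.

-3 + 3*E

Let u = sin(r), so du = cos(r) dr. When r = 0, u = 0; when r = pi/2, u = 1.
The integral becomes 3·∫ exp(u) du from 0 to 1, with antiderivative 3*exp(u).
Back in r: F(r) = 3*exp(sin(r)).
Then F(pi/2) - F(0) = (3*E) - (3) = -3 + 3*E.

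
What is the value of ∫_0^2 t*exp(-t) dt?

1 - 3*exp(-2)

Integrate by parts once (u = t, dv = exp(-t) dt).
An antiderivative is F(t) = (-t - 1)*exp(-t).
Then F(2) - F(0) = (-3*exp(-2)) - (-1) = 1 - 3*exp(-2).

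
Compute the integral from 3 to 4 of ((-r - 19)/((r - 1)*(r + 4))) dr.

Factor the denominator: r**2 + 3*r - 4 = (r + 4)(r - 1).
Partial fractions: (-r - 19)/((r - 1)*(r + 4)) = 3/(r + 4) - 4/(r - 1).
An antiderivative is F(r) = -4*log(r - 1) + 3*log(r + 4).
Then F(4) - F(3) = (-4*log(3) + 9*log(2)) - (-4*log(2) + 3*log(7)) = -3*log(7) - 4*log(3) + 13*log(2).

-3*log(7) - 4*log(3) + 13*log(2)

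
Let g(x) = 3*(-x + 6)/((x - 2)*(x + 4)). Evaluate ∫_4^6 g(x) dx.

-5*log(5) + 12*log(2)

Factor the denominator: x**2 + 2*x - 8 = (x + 4)(x - 2).
Partial fractions: 3*(-x + 6)/((x - 2)*(x + 4)) = -5/(x + 4) + 2/(x - 2).
An antiderivative is F(x) = 2*log(x - 2) - 5*log(x + 4).
Then F(6) - F(4) = (-5*log(5) - log(2)) - (-13*log(2)) = -5*log(5) + 12*log(2).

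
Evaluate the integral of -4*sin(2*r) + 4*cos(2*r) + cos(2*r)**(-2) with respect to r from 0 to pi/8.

-3/2 + 2*sqrt(2)

An antiderivative is F(r) = 2*sin(2*r) + 2*cos(2*r) + tan(2*r)/2.
Then F(pi/8) - F(0) = (1/2 + 2*sqrt(2)) - (2) = -3/2 + 2*sqrt(2).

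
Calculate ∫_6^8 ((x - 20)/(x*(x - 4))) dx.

-5*log(3) + 6*log(2)

Factor the denominator: x**2 - 4*x = x(x - 4).
Partial fractions: (x - 20)/(x*(x - 4)) = 5/x - 4/(x - 4).
An antiderivative is F(x) = 5*log(x) - 4*log(x - 4).
Then F(8) - F(6) = (7*log(2)) - (log(2) + 5*log(3)) = -5*log(3) + 6*log(2).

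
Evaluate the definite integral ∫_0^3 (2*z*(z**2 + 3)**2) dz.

567

Let u = z**2 + 3, so du = 2*z dz. When z = 0, u = 3; when z = 3, u = 12.
The integral becomes ∫ u**2 du from 3 to 12, with antiderivative u**3/3.
Back in z: F(z) = (z**2 + 3)**3/3.
Then F(3) - F(0) = (576) - (9) = 567.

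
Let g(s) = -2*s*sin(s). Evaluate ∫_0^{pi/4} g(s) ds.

Integrate by parts once (u = s, dv = -2*sin(s) ds).
An antiderivative is F(s) = 2*s*cos(s) - 2*sin(s).
Then F(pi/4) - F(0) = (sqrt(2)*(-4 + pi)/4) - (0) = sqrt(2)*(-4 + pi)/4.

sqrt(2)*(-4 + pi)/4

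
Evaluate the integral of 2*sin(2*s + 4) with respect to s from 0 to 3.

Let u = 2*s + 4, so du = 2 ds. When s = 0, u = 4; when s = 3, u = 10.
The integral becomes ∫ sin(u) du from 4 to 10, with antiderivative -cos(u).
Back in s: F(s) = -cos(2*s + 4).
Then F(3) - F(0) = (-cos(10)) - (-cos(4)) = cos(4) - cos(10).

cos(4) - cos(10)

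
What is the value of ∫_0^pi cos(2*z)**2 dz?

pi/2

Use the identity cos^2(2*z) = (1 + cos(4*z))/2.
An antiderivative is F(z) = z/2 + sin(4*z)/8.
Then F(pi) - F(0) = (pi/2) - (0) = pi/2.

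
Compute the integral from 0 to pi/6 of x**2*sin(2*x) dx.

-1/8 - pi**2/144 + sqrt(3)*pi/24

Integrate by parts twice (u = x^2, dv = sin(2*x) dx).
An antiderivative is F(x) = -x**2*cos(2*x)/2 + x*sin(2*x)/2 + cos(2*x)/4.
Then F(pi/6) - F(0) = (-pi**2/144 + 1/8 + sqrt(3)*pi/24) - (1/4) = -1/8 - pi**2/144 + sqrt(3)*pi/24.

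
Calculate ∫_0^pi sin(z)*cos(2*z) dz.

Use the identity sin(z)cos(2*z) = [sin(3*z) + sin(-z)]/2.
An antiderivative is F(z) = cos(z)/2 - cos(3*z)/6.
Then F(pi) - F(0) = (-1/3) - (1/3) = -2/3.

-2/3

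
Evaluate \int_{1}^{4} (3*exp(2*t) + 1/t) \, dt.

An antiderivative is F(t) = 3*exp(2*t)/2 + log(t).
Then F(4) - F(1) = (log(4) + 3*exp(8)/2) - (3*exp(2)/2) = -3*exp(2)/2 + log(4) + 3*exp(8)/2.

-3*exp(2)/2 + log(4) + 3*exp(8)/2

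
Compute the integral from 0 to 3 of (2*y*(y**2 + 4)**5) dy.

1607571/2

Let u = y**2 + 4, so du = 2*y dy. When y = 0, u = 4; when y = 3, u = 13.
The integral becomes ∫ u**5 du from 4 to 13, with antiderivative u**6/6.
Back in y: F(y) = (y**2 + 4)**6/6.
Then F(3) - F(0) = (4826809/6) - (2048/3) = 1607571/2.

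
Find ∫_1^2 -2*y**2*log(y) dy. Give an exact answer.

Integrate by parts once (u = ln y, dv = -2*y**2 dy).
An antiderivative is F(y) = -2*y**3*(3*log(y) - 1)/9.
Then F(2) - F(1) = (16/9 - 16*log(2)/3) - (2/9) = 14/9 - 16*log(2)/3.

14/9 - 16*log(2)/3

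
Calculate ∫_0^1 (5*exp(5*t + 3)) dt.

Let u = 5*t + 3, so du = 5 dt. When t = 0, u = 3; when t = 1, u = 8.
The integral becomes ∫ exp(u) du from 3 to 8, with antiderivative exp(u).
Back in t: F(t) = exp(5*t + 3).
Then F(1) - F(0) = (exp(8)) - (exp(3)) = -exp(3) + exp(8).

-exp(3) + exp(8)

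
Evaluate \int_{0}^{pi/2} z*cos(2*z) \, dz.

Integrate by parts once (u = z, dv = cos(2*z) dz).
An antiderivative is F(z) = z*sin(2*z)/2 + cos(2*z)/4.
Then F(pi/2) - F(0) = (-1/4) - (1/4) = -1/2.

-1/2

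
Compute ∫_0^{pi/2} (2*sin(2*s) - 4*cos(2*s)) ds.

An antiderivative is F(s) = -2*sin(2*s) - cos(2*s).
Then F(pi/2) - F(0) = (1) - (-1) = 2.

2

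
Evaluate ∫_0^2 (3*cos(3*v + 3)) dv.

Let u = 3*v + 3, so du = 3 dv. When v = 0, u = 3; when v = 2, u = 9.
The integral becomes ∫ cos(u) du from 3 to 9, with antiderivative sin(u).
Back in v: F(v) = sin(3*v + 3).
Then F(2) - F(0) = (sin(9)) - (sin(3)) = -sin(3) + sin(9).

-sin(3) + sin(9)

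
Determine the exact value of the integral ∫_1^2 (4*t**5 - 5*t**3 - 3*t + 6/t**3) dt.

By the power rule, an antiderivative is F(t) = 2*t**6/3 - 5*t**4/4 - 3*t**2/2 - 3/t**2.
Then F(2) - F(1) = (191/12) - (-61/12) = 21.

21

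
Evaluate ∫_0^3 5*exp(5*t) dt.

-1 + exp(15)

Let u = 5*t, so du = 5 dt. When t = 0, u = 0; when t = 3, u = 15.
The integral becomes ∫ exp(u) du from 0 to 15, with antiderivative exp(u).
Back in t: F(t) = exp(5*t).
Then F(3) - F(0) = (exp(15)) - (1) = -1 + exp(15).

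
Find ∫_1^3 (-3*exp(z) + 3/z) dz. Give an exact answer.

An antiderivative is F(z) = -3*exp(z) + 3*log(z).
Then F(3) - F(1) = (-3*exp(3) + 3*log(3)) - (-3*exp(1)) = -3*exp(3) + 3*log(3) + 3*exp(1).

-3*exp(3) + 3*log(3) + 3*exp(1)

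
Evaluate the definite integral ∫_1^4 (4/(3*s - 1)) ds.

An antiderivative is F(s) = 4*log(3*s - 1)/3.
Then F(4) - F(1) = (4*log(11)/3) - (4*log(2)/3) = -4*log(2)/3 + 4*log(11)/3.

-4*log(2)/3 + 4*log(11)/3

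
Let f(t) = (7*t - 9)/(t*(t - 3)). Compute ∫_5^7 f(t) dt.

-3*log(5) + 4*log(2) + 3*log(7)

Factor the denominator: t**2 - 3*t = t(t - 3).
Partial fractions: (7*t - 9)/(t*(t - 3)) = 3/t + 4/(t - 3).
An antiderivative is F(t) = 3*log(t) + 4*log(t - 3).
Then F(7) - F(5) = (8*log(2) + 3*log(7)) - (4*log(2) + 3*log(5)) = -3*log(5) + 4*log(2) + 3*log(7).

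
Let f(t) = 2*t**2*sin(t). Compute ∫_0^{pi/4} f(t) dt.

Integrate by parts twice (u = t^2, dv = 2*sin(t) dt).
An antiderivative is F(t) = -2*t**2*cos(t) + 4*t*sin(t) + 4*cos(t).
Then F(pi/4) - F(0) = (sqrt(2)*(-pi**2 + 8*pi + 32)/16) - (4) = -4 - sqrt(2)*pi**2/16 + sqrt(2)*pi/2 + 2*sqrt(2).

-4 - sqrt(2)*pi**2/16 + sqrt(2)*pi/2 + 2*sqrt(2)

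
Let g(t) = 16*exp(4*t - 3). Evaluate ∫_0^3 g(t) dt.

-(4 - 4*exp(12))*exp(-3)

Let u = 4*t - 3, so du = 4 dt. When t = 0, u = -3; when t = 3, u = 9.
The integral becomes 4·∫ exp(u) du from -3 to 9, with antiderivative 4*exp(u).
Back in t: F(t) = 4*exp(4*t - 3).
Then F(3) - F(0) = (4*exp(9)) - (4*exp(-3)) = -(4 - 4*exp(12))*exp(-3).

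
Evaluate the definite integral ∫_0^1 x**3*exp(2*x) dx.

3/8 + exp(2)/8

Integrate by parts 3 times (u = x^3, dv = exp(2*x) dx).
An antiderivative is F(x) = (4*x**3 - 6*x**2 + 6*x - 3)*exp(2*x)/8.
Then F(1) - F(0) = (exp(2)/8) - (-3/8) = 3/8 + exp(2)/8.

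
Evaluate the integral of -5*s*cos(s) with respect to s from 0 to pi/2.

Integrate by parts once (u = s, dv = -5*cos(s) ds).
An antiderivative is F(s) = -5*s*sin(s) - 5*cos(s).
Then F(pi/2) - F(0) = (-5*pi/2) - (-5) = 5 - 5*pi/2.

5 - 5*pi/2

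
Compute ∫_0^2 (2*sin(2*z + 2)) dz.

-cos(6) + cos(2)

Let u = 2*z + 2, so du = 2 dz. When z = 0, u = 2; when z = 2, u = 6.
The integral becomes ∫ sin(u) du from 2 to 6, with antiderivative -cos(u).
Back in z: F(z) = -cos(2*z + 2).
Then F(2) - F(0) = (-cos(6)) - (-cos(2)) = -cos(6) + cos(2).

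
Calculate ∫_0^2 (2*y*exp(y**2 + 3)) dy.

-exp(3) + exp(7)

Let u = y**2 + 3, so du = 2*y dy. When y = 0, u = 3; when y = 2, u = 7.
The integral becomes ∫ exp(u) du from 3 to 7, with antiderivative exp(u).
Back in y: F(y) = exp(y**2 + 3).
Then F(2) - F(0) = (exp(7)) - (exp(3)) = -exp(3) + exp(7).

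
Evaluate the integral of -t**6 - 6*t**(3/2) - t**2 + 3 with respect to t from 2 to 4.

By the power rule, an antiderivative is F(t) = -t**7/7 - 12*t**(5/2)/5 - t**3/3 + 3*t.
Then F(4) - F(2) = (-254804/105) - (-314/21 - 48*sqrt(2)/5) = -253234/105 + 48*sqrt(2)/5.

-253234/105 + 48*sqrt(2)/5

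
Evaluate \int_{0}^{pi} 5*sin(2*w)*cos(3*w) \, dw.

Use the identity sin(2*w)cos(3*w) = [sin(5*w) + sin(-w)]/2.
An antiderivative is F(w) = 5*cos(w)/2 - cos(5*w)/2.
Then F(pi) - F(0) = (-2) - (2) = -4.

-4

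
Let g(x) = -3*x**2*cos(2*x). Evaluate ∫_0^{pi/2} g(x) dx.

Integrate by parts twice (u = x^2, dv = -3*cos(2*x) dx).
An antiderivative is F(x) = -3*x**2*sin(2*x)/2 - 3*x*cos(2*x)/2 + 3*sin(2*x)/4.
Then F(pi/2) - F(0) = (3*pi/4) - (0) = 3*pi/4.

3*pi/4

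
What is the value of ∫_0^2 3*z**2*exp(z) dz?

Integrate by parts twice (u = z^2, dv = 3*exp(z) dz).
An antiderivative is F(z) = (3*z**2 - 6*z + 6)*exp(z).
Then F(2) - F(0) = (6*exp(2)) - (6) = -6 + 6*exp(2).

-6 + 6*exp(2)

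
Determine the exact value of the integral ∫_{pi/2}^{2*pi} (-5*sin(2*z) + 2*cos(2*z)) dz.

An antiderivative is F(z) = sin(2*z) + 5*cos(2*z)/2.
Then F(2*pi) - F(pi/2) = (5/2) - (-5/2) = 5.

5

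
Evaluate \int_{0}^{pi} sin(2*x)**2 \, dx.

Use the identity sin^2(2*x) = (1 - cos(4*x))/2.
An antiderivative is F(x) = x/2 - sin(4*x)/8.
Then F(pi) - F(0) = (pi/2) - (0) = pi/2.

pi/2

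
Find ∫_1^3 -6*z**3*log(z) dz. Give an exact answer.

Integrate by parts once (u = ln z, dv = -6*z**3 dz).
An antiderivative is F(z) = -3*z**4*(4*log(z) - 1)/8.
Then F(3) - F(1) = (243/8 - 243*log(3)/2) - (3/8) = 30 - 243*log(3)/2.

30 - 243*log(3)/2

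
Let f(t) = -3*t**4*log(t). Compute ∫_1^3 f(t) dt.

726/25 - 729*log(3)/5

Integrate by parts once (u = ln t, dv = -3*t**4 dt).
An antiderivative is F(t) = -3*t**5*(5*log(t) - 1)/25.
Then F(3) - F(1) = (729/25 - 729*log(3)/5) - (3/25) = 726/25 - 729*log(3)/5.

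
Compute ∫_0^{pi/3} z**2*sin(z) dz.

Integrate by parts twice (u = z^2, dv = sin(z) dz).
An antiderivative is F(z) = -z**2*cos(z) + 2*z*sin(z) + 2*cos(z).
Then F(pi/3) - F(0) = (-pi**2/18 + 1 + sqrt(3)*pi/3) - (2) = -1 - pi**2/18 + sqrt(3)*pi/3.

-1 - pi**2/18 + sqrt(3)*pi/3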